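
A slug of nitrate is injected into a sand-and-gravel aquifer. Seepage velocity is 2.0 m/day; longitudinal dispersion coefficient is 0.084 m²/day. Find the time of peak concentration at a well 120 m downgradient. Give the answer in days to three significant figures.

For the 1D instantaneous-source solution, setting ∂C/∂t = 0 at fixed x gives v²t² + 2Dt − x² = 0, so t = (√(D² + v²x²) − D)/v².
√(D² + v²x²) = √(0.084² + 2.0² × 120²) = 240.0; v² = 4.
t = (240.0 − 0.084)/4 = 60.0 days (vs. the pure-advection estimate x/v = 60.0 d).

60.0 days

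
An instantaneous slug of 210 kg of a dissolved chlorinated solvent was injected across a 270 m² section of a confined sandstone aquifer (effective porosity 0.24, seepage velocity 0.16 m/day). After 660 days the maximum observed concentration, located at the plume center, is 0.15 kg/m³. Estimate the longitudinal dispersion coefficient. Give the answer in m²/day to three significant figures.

At the plume center C_max = M/(n_e·A·√(4πDt)), so D = M²/(4πt·(n_e·A·C_max)²).
n_e·A·C_max = 0.24 × 270 × 0.15 = 9.720 kg/m.
D = 210²/(4π × 660 × 9.720²) = 0.0563 m²/day.

0.0563 m²/day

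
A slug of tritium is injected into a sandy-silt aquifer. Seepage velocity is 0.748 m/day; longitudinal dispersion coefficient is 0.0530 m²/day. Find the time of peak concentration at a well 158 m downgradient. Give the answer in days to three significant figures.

For the 1D instantaneous-source solution, setting ∂C/∂t = 0 at fixed x gives v²t² + 2Dt − x² = 0, so t = (√(D² + v²x²) − D)/v².
√(D² + v²x²) = √(0.0530² + 0.748² × 158²) = 118.2; v² = 0.559504.
t = (118.2 − 0.0530)/0.559504 = 211 days (vs. the pure-advection estimate x/v = 211 d).

211 days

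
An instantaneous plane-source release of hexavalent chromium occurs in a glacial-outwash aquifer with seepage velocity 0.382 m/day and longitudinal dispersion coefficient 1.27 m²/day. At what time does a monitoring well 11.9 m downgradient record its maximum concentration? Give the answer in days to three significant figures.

23.6 days

For the 1D instantaneous-source solution, setting ∂C/∂t = 0 at fixed x gives v²t² + 2Dt − x² = 0, so t = (√(D² + v²x²) − D)/v².
√(D² + v²x²) = √(1.27² + 0.382² × 11.9²) = 4.720; v² = 0.145924.
t = (4.720 − 1.27)/0.145924 = 23.6 days (vs. the pure-advection estimate x/v = 31.2 d).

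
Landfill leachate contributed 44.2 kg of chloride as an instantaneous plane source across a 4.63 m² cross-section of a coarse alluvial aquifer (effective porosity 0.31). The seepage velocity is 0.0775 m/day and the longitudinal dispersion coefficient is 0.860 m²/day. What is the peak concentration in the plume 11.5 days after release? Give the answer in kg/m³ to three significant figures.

2.76 kg/m³

The peak of an instantaneous 1D plume sits at x = vt; there the Gaussian factor is 1 and C_max = M/(n_e·A·√(4πDt)), where n_e·A is the pore area the mass is dissolved in.
√(4πDt) = √(4π × 0.860 × 11.5) = 11.15 m, so C_max = 44.2/(0.31 × 4.63 × 11.15) = 2.76 kg/m³.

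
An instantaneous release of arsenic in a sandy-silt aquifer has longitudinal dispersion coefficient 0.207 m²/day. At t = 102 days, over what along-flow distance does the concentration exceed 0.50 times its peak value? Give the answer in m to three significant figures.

The plume is Gaussian with σ = √(2Dt) = √(2 × 0.207 × 102) = 6.498 m.
C/C_peak = exp(−Δx²/(2σ²)) = 0.50 ⇒ Δx = σ·√(−2 ln 0.50) = 6.498 × 1.177 = 7.648 m.
Width = 2Δx = 15.3 m.

15.3 m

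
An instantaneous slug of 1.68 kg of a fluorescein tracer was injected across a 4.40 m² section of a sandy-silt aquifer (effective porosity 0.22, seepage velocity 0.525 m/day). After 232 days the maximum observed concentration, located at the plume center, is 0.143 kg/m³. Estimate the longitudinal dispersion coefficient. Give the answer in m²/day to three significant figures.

At the plume center C_max = M/(n_e·A·√(4πDt)), so D = M²/(4πt·(n_e·A·C_max)²).
n_e·A·C_max = 0.22 × 4.40 × 0.143 = 0.1384 kg/m.
D = 1.68²/(4π × 232 × 0.1384²) = 0.0505 m²/day.

0.0505 m²/day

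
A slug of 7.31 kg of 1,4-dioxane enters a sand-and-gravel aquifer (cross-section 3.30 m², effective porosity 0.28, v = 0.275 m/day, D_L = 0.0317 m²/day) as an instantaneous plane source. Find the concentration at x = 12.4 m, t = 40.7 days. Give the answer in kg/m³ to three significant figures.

For an instantaneous plane source, C(x,t) = M/(n_e·A·√(4πDt)) · exp(−(x−vt)²/(4Dt)), with n_e·A the pore (flow) area.
Plume center vt = 0.275 × 40.7 = 11.1925 m, so the well at 12.4 m is 1.2075 m downgradient of the peak.
√(4πDt) = 4.027 m, giving peak height M/(n_e·A·√(4πDt)) = 7.31/(0.28 × 3.30 × 4.027) = 1.965 kg/m³.
(x−vt)²/(4Dt) = (1.2075)²/(4 × 0.0317 × 40.7) = 0.2825; exp(−0.2825) = 0.7539.
C = 1.965 × 0.7539 = 1.48 kg/m³.

1.48 kg/m³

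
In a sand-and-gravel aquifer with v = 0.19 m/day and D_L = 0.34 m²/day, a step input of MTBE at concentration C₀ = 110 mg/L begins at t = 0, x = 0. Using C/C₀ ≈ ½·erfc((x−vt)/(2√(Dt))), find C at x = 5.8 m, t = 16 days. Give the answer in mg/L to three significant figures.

22.2 mg/L

For a continuous step input, C/C₀ ≈ ½·erfc((x−vt)/(2√(Dt))).
vt = 0.19 × 16 = 3.04 m and 2√(Dt) = 2√(0.34 × 16) = 4.665 m.
Argument (x−vt)/(2√(Dt)) = (5.8 − 3.04)/4.665 = 0.5916; ½·erfc(0.5916) = 0.2014.
C = 110 × 0.2014 = 22.2 mg/L.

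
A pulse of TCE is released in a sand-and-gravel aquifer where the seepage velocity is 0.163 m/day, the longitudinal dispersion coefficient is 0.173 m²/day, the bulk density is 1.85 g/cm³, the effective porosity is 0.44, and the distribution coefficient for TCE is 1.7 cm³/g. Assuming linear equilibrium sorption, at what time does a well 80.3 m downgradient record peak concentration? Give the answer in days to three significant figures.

Retardation factor R = 1 + ρ_b·K_d/n = 1 + 1.85 × 1.7/0.44 = 8.148.
Sorption retards both mechanisms: v_R = v/R = 0.02000 m/day, D_R = D/R = 0.02123 m²/day.
Peak time from v_R²t² + 2D_R t − x² = 0: t = (√(D_R² + v_R²x²) − D_R)/v_R².
√(D_R² + v_R²x²) = √(0.02123² + 0.02000² × 80.3²) = 1.606; v_R² = 0.0004000.
t = (1.606 − 0.02123)/0.0004000 = 3960 days.

3960 days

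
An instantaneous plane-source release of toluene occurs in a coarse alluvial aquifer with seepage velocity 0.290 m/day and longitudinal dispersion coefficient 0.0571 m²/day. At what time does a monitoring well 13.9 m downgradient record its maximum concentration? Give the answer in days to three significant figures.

For the 1D instantaneous-source solution, setting ∂C/∂t = 0 at fixed x gives v²t² + 2Dt − x² = 0, so t = (√(D² + v²x²) − D)/v².
√(D² + v²x²) = √(0.0571² + 0.290² × 13.9²) = 4.031; v² = 0.0841.
t = (4.031 − 0.0571)/0.0841 = 47.3 days (vs. the pure-advection estimate x/v = 47.9 d).

47.3 days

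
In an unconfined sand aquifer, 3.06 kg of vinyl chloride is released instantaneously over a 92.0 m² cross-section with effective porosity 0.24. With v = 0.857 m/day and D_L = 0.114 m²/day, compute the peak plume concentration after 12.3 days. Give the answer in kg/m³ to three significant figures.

The peak of an instantaneous 1D plume sits at x = vt; there the Gaussian factor is 1 and C_max = M/(n_e·A·√(4πDt)), where n_e·A is the pore area the mass is dissolved in.
√(4πDt) = √(4π × 0.114 × 12.3) = 4.198 m, so C_max = 3.06/(0.24 × 92.0 × 4.198) = 0.0330 kg/m³.

0.0330 kg/m³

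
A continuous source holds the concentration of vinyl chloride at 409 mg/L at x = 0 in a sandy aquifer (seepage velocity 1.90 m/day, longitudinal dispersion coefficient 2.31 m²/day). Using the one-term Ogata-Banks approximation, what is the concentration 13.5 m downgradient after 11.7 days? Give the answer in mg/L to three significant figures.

361 mg/L

For a continuous step input, C/C₀ ≈ ½·erfc((x−vt)/(2√(Dt))).
vt = 1.90 × 11.7 = 22.23 m and 2√(Dt) = 2√(2.31 × 11.7) = 10.40 m.
Argument (x−vt)/(2√(Dt)) = (13.5 − 22.23)/10.40 = -0.8394; ½·erfc(-0.8394) = 0.8824.
C = 409 × 0.8824 = 361 mg/L.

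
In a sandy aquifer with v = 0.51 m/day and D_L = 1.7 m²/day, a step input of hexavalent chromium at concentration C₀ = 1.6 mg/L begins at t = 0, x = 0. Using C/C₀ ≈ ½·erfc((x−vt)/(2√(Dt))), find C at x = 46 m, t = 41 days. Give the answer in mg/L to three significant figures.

0.0269 mg/L

For a continuous step input, C/C₀ ≈ ½·erfc((x−vt)/(2√(Dt))).
vt = 0.51 × 41 = 20.91 m and 2√(Dt) = 2√(1.7 × 41) = 16.70 m.
Argument (x−vt)/(2√(Dt)) = (46 − 20.91)/16.70 = 1.502; ½·erfc(1.502) = 0.01683.
C = 1.6 × 0.01683 = 0.0269 mg/L.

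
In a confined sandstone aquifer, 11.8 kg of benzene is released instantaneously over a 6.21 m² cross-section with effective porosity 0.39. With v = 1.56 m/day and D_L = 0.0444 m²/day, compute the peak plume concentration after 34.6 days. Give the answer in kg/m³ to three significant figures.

1.11 kg/m³

The peak of an instantaneous 1D plume sits at x = vt; there the Gaussian factor is 1 and C_max = M/(n_e·A·√(4πDt)), where n_e·A is the pore area the mass is dissolved in.
√(4πDt) = √(4π × 0.0444 × 34.6) = 4.394 m, so C_max = 11.8/(0.39 × 6.21 × 4.394) = 1.11 kg/m³.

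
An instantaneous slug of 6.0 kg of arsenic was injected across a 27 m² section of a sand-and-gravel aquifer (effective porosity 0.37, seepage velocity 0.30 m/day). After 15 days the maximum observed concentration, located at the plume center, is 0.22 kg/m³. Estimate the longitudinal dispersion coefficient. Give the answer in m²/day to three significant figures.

At the plume center C_max = M/(n_e·A·√(4πDt)), so D = M²/(4πt·(n_e·A·C_max)²).
n_e·A·C_max = 0.37 × 27 × 0.22 = 2.198 kg/m.
D = 6.0²/(4π × 15 × 2.198²) = 0.0395 m²/day.

0.0395 m²/day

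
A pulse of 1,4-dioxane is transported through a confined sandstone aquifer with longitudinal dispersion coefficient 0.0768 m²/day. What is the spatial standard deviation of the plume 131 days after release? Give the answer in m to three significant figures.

Dispersive spreading gives a Gaussian with σ² = 2Dt; advection only shifts the center.
σ = √(2 × 0.0768 × 131) = 4.49 m.

4.49 m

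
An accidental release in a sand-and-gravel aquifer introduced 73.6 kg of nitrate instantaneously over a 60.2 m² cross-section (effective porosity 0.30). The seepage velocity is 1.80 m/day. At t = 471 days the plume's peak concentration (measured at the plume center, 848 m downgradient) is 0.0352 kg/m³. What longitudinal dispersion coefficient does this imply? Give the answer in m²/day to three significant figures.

2.26 m²/day

At the plume center C_max = M/(n_e·A·√(4πDt)), so D = M²/(4πt·(n_e·A·C_max)²).
n_e·A·C_max = 0.30 × 60.2 × 0.0352 = 0.6357 kg/m.
D = 73.6²/(4π × 471 × 0.6357²) = 2.26 m²/day.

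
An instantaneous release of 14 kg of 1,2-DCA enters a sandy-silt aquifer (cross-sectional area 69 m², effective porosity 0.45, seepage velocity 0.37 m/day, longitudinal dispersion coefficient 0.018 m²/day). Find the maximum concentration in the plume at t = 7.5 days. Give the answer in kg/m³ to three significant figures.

The peak of an instantaneous 1D plume sits at x = vt; there the Gaussian factor is 1 and C_max = M/(n_e·A·√(4πDt)), where n_e·A is the pore area the mass is dissolved in.
√(4πDt) = √(4π × 0.018 × 7.5) = 1.302 m, so C_max = 14/(0.45 × 69 × 1.302) = 0.346 kg/m³.

0.346 kg/m³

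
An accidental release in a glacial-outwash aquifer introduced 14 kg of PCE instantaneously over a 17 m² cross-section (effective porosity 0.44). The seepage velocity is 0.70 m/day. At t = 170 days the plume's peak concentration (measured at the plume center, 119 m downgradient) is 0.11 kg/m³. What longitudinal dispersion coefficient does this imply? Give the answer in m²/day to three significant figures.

0.136 m²/day

At the plume center C_max = M/(n_e·A·√(4πDt)), so D = M²/(4πt·(n_e·A·C_max)²).
n_e·A·C_max = 0.44 × 17 × 0.11 = 0.8228 kg/m.
D = 14²/(4π × 170 × 0.8228²) = 0.136 m²/day.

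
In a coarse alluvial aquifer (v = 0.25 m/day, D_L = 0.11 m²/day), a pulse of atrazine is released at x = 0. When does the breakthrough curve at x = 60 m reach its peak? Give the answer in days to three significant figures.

238 days

For the 1D instantaneous-source solution, setting ∂C/∂t = 0 at fixed x gives v²t² + 2Dt − x² = 0, so t = (√(D² + v²x²) − D)/v².
√(D² + v²x²) = √(0.11² + 0.25² × 60²) = 15.00; v² = 0.0625.
t = (15.00 − 0.11)/0.0625 = 238 days (vs. the pure-advection estimate x/v = 240 d).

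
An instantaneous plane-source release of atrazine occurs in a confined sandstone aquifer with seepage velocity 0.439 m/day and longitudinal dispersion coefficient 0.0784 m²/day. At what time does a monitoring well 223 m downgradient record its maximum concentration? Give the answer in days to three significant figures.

For the 1D instantaneous-source solution, setting ∂C/∂t = 0 at fixed x gives v²t² + 2Dt − x² = 0, so t = (√(D² + v²x²) − D)/v².
√(D² + v²x²) = √(0.0784² + 0.439² × 223²) = 97.90; v² = 0.192721.
t = (97.90 − 0.0784)/0.192721 = 508 days (vs. the pure-advection estimate x/v = 508 d).

508 days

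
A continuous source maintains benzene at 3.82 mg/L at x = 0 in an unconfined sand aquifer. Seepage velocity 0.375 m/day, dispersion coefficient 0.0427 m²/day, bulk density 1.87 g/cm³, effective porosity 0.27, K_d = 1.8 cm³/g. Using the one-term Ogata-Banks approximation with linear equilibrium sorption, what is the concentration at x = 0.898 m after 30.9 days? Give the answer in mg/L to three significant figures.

Retardation factor R = 1 + ρ_b·K_d/n = 1 + 1.87 × 1.8/0.27 = 13.47.
Sorption retards both mechanisms: v_R = v/R = 0.02784 m/day, D_R = D/R = 0.003170 m²/day.
v_R·t = 0.02784 × 30.9 = 0.860256 m; 2√(D_R t) = 0.6259 m; argument = (0.898 − 0.860256)/0.6259 = 0.06030.
C = C₀ × ½·erfc(0.06030) = 3.82 × 0.4660 = 1.78 mg/L.

1.78 mg/L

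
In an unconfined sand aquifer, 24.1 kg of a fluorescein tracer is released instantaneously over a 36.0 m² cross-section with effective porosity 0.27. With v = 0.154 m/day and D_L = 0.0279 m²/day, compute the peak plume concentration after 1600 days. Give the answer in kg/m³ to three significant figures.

0.105 kg/m³

The peak of an instantaneous 1D plume sits at x = vt; there the Gaussian factor is 1 and C_max = M/(n_e·A·√(4πDt)), where n_e·A is the pore area the mass is dissolved in.
√(4πDt) = √(4π × 0.0279 × 1600) = 23.68 m, so C_max = 24.1/(0.27 × 36.0 × 23.68) = 0.105 kg/m³.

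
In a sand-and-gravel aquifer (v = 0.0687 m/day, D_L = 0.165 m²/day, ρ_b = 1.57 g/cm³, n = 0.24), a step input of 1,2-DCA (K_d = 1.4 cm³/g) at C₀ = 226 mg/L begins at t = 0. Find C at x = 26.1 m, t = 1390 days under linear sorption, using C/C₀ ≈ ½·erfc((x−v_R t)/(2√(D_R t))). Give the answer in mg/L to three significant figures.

1.46 mg/L

Retardation factor R = 1 + ρ_b·K_d/n = 1 + 1.57 × 1.4/0.24 = 10.16.
Sorption retards both mechanisms: v_R = v/R = 0.006762 m/day, D_R = D/R = 0.01624 m²/day.
v_R·t = 0.006762 × 1390 = 9.39918 m; 2√(D_R t) = 9.502 m; argument = (26.1 − 9.39918)/9.502 = 1.758.
C = C₀ × ½·erfc(1.758) = 226 × 0.006456 = 1.46 mg/L.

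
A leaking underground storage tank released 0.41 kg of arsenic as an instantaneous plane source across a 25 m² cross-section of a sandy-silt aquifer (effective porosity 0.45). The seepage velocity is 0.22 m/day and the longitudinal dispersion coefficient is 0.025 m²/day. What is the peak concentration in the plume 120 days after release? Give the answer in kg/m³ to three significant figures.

0.00594 kg/m³

The peak of an instantaneous 1D plume sits at x = vt; there the Gaussian factor is 1 and C_max = M/(n_e·A·√(4πDt)), where n_e·A is the pore area the mass is dissolved in.
√(4πDt) = √(4π × 0.025 × 120) = 6.140 m, so C_max = 0.41/(0.45 × 25 × 6.140) = 0.00594 kg/m³.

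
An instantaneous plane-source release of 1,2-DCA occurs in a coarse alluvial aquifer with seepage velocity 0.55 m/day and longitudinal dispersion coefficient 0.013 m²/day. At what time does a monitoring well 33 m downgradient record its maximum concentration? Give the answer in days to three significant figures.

60.0 days

For the 1D instantaneous-source solution, setting ∂C/∂t = 0 at fixed x gives v²t² + 2Dt − x² = 0, so t = (√(D² + v²x²) − D)/v².
√(D² + v²x²) = √(0.013² + 0.55² × 33²) = 18.15; v² = 0.3025.
t = (18.15 − 0.013)/0.3025 = 60.0 days (vs. the pure-advection estimate x/v = 60.0 d).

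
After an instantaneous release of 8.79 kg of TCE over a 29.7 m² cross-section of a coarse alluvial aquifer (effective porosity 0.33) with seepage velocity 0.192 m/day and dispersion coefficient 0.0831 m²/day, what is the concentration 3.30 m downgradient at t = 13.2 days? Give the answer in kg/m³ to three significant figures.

For an instantaneous plane source, C(x,t) = M/(n_e·A·√(4πDt)) · exp(−(x−vt)²/(4Dt)), with n_e·A the pore (flow) area.
Plume center vt = 0.192 × 13.2 = 2.5344 m, so the well at 3.30 m is 0.7656 m downgradient of the peak.
√(4πDt) = 3.713 m, giving peak height M/(n_e·A·√(4πDt)) = 8.79/(0.33 × 29.7 × 3.713) = 0.2415 kg/m³.
(x−vt)²/(4Dt) = (0.7656)²/(4 × 0.0831 × 13.2) = 0.1336; exp(−0.1336) = 0.8749.
C = 0.2415 × 0.8749 = 0.211 kg/m³.

0.211 kg/m³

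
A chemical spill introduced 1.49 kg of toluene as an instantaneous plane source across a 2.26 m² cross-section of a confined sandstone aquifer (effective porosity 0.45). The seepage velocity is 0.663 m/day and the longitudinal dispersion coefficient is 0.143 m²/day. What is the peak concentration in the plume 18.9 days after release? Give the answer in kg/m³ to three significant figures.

The peak of an instantaneous 1D plume sits at x = vt; there the Gaussian factor is 1 and C_max = M/(n_e·A·√(4πDt)), where n_e·A is the pore area the mass is dissolved in.
√(4πDt) = √(4π × 0.143 × 18.9) = 5.828 m, so C_max = 1.49/(0.45 × 2.26 × 5.828) = 0.251 kg/m³.

0.251 kg/m³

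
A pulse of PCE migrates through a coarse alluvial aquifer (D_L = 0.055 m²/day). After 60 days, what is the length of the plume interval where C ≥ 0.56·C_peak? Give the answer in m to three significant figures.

The plume is Gaussian with σ = √(2Dt) = √(2 × 0.055 × 60) = 2.569 m.
C/C_peak = exp(−Δx²/(2σ²)) = 0.56 ⇒ Δx = σ·√(−2 ln 0.56) = 2.569 × 1.077 = 2.767 m.
Width = 2Δx = 5.53 m.

5.53 m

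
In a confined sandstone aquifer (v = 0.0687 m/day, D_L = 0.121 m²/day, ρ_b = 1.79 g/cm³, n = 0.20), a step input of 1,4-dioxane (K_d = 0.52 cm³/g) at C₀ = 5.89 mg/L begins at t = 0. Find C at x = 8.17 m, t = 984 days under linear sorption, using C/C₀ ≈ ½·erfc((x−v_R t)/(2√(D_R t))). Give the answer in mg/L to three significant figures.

4.24 mg/L

Retardation factor R = 1 + ρ_b·K_d/n = 1 + 1.79 × 0.52/0.20 = 5.654.
Sorption retards both mechanisms: v_R = v/R = 0.01215 m/day, D_R = D/R = 0.02140 m²/day.
v_R·t = 0.01215 × 984 = 11.9556 m; 2√(D_R t) = 9.178 m; argument = (8.17 − 11.9556)/9.178 = -0.4125.
C = C₀ × ½·erfc(-0.4125) = 5.89 × 0.7202 = 4.24 mg/L.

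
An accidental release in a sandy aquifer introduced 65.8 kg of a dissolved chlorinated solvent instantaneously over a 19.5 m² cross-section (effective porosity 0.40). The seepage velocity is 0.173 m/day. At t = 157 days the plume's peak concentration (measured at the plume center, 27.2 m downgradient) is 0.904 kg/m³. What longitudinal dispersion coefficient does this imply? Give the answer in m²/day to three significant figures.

0.0441 m²/day

At the plume center C_max = M/(n_e·A·√(4πDt)), so D = M²/(4πt·(n_e·A·C_max)²).
n_e·A·C_max = 0.40 × 19.5 × 0.904 = 7.051 kg/m.
D = 65.8²/(4π × 157 × 7.051²) = 0.0441 m²/day.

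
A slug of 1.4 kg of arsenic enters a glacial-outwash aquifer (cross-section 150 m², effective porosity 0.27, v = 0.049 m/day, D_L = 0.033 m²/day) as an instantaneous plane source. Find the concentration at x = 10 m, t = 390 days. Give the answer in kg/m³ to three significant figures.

0.000542 kg/m³

For an instantaneous plane source, C(x,t) = M/(n_e·A·√(4πDt)) · exp(−(x−vt)²/(4Dt)), with n_e·A the pore (flow) area.
Plume center vt = 0.049 × 390 = 19.11 m, so the well at 10 m is 9.11 m upgradient of the peak.
√(4πDt) = 12.72 m, giving peak height M/(n_e·A·√(4πDt)) = 1.4/(0.27 × 150 × 12.72) = 0.002718 kg/m³.
(x−vt)²/(4Dt) = (-9.11)²/(4 × 0.033 × 390) = 1.612; exp(−1.612) = 0.1995.
C = 0.002718 × 0.1995 = 0.000542 kg/m³.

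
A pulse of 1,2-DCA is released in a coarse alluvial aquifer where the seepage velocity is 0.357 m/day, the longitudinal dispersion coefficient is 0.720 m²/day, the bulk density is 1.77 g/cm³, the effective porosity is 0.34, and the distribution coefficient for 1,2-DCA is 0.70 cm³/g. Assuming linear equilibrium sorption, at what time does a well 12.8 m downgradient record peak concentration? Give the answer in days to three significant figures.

142 days

Retardation factor R = 1 + ρ_b·K_d/n = 1 + 1.77 × 0.70/0.34 = 4.644.
Sorption retards both mechanisms: v_R = v/R = 0.07687 m/day, D_R = D/R = 0.1550 m²/day.
Peak time from v_R²t² + 2D_R t − x² = 0: t = (√(D_R² + v_R²x²) − D_R)/v_R².
√(D_R² + v_R²x²) = √(0.1550² + 0.07687² × 12.8²) = 0.9961; v_R² = 0.005909.
t = (0.9961 − 0.1550)/0.005909 = 142 days.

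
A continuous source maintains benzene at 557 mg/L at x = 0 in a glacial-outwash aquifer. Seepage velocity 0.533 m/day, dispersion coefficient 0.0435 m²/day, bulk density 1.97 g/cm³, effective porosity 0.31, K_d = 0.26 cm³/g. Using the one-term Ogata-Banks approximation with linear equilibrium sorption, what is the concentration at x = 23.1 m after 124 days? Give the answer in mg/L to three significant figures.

Retardation factor R = 1 + ρ_b·K_d/n = 1 + 1.97 × 0.26/0.31 = 2.652.
Sorption retards both mechanisms: v_R = v/R = 0.2010 m/day, D_R = D/R = 0.01640 m²/day.
v_R·t = 0.2010 × 124 = 24.924 m; 2√(D_R t) = 2.852 m; argument = (23.1 − 24.924)/2.852 = -0.6396.
C = C₀ × ½·erfc(-0.6396) = 557 × 0.8171 = 455 mg/L.

455 mg/L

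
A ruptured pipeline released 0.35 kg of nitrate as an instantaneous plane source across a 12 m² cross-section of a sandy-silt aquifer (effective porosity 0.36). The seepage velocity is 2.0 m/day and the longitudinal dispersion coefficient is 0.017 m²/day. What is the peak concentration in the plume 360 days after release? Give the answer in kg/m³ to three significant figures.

0.00924 kg/m³

The peak of an instantaneous 1D plume sits at x = vt; there the Gaussian factor is 1 and C_max = M/(n_e·A·√(4πDt)), where n_e·A is the pore area the mass is dissolved in.
√(4πDt) = √(4π × 0.017 × 360) = 8.770 m, so C_max = 0.35/(0.36 × 12 × 8.770) = 0.00924 kg/m³.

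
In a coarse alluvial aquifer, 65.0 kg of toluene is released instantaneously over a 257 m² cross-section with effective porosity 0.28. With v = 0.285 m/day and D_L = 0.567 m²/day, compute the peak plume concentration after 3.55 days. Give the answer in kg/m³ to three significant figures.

The peak of an instantaneous 1D plume sits at x = vt; there the Gaussian factor is 1 and C_max = M/(n_e·A·√(4πDt)), where n_e·A is the pore area the mass is dissolved in.
√(4πDt) = √(4π × 0.567 × 3.55) = 5.029 m, so C_max = 65.0/(0.28 × 257 × 5.029) = 0.180 kg/m³.

0.180 kg/m³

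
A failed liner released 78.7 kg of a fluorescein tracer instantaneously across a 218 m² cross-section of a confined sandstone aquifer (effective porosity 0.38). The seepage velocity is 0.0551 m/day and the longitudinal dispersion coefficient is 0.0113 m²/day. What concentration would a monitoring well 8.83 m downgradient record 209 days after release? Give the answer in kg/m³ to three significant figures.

0.0813 kg/m³

For an instantaneous plane source, C(x,t) = M/(n_e·A·√(4πDt)) · exp(−(x−vt)²/(4Dt)), with n_e·A the pore (flow) area.
Plume center vt = 0.0551 × 209 = 11.5159 m, so the well at 8.83 m is 2.6859 m upgradient of the peak.
√(4πDt) = 5.448 m, giving peak height M/(n_e·A·√(4πDt)) = 78.7/(0.38 × 218 × 5.448) = 0.1744 kg/m³.
(x−vt)²/(4Dt) = (-2.6859)²/(4 × 0.0113 × 209) = 0.7637; exp(−0.7637) = 0.4659.
C = 0.1744 × 0.4659 = 0.0813 kg/m³.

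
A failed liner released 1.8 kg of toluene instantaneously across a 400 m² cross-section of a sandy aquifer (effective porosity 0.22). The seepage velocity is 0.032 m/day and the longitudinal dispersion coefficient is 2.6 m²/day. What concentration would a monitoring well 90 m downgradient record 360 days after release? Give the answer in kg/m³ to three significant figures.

For an instantaneous plane source, C(x,t) = M/(n_e·A·√(4πDt)) · exp(−(x−vt)²/(4Dt)), with n_e·A the pore (flow) area.
Plume center vt = 0.032 × 360 = 11.52 m, so the well at 90 m is 78.48 m downgradient of the peak.
√(4πDt) = 108.5 m, giving peak height M/(n_e·A·√(4πDt)) = 1.8/(0.22 × 400 × 108.5) = 0.0001885 kg/m³.
(x−vt)²/(4Dt) = (78.48)²/(4 × 2.6 × 360) = 1.645; exp(−1.645) = 0.1930.
C = 0.0001885 × 0.1930 = 3.64e-05 kg/m³.

3.64e-05 kg/m³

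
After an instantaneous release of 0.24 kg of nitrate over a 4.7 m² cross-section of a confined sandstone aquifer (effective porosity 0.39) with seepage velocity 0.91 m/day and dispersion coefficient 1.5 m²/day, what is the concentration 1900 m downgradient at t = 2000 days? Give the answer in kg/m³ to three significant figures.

For an instantaneous plane source, C(x,t) = M/(n_e·A·√(4πDt)) · exp(−(x−vt)²/(4Dt)), with n_e·A the pore (flow) area.
Plume center vt = 0.91 × 2000 = 1820 m, so the well at 1900 m is 80 m downgradient of the peak.
√(4πDt) = 194.2 m, giving peak height M/(n_e·A·√(4πDt)) = 0.24/(0.39 × 4.7 × 194.2) = 0.0006742 kg/m³.
(x−vt)²/(4Dt) = (80)²/(4 × 1.5 × 2000) = 0.5333; exp(−0.5333) = 0.5867.
C = 0.0006742 × 0.5867 = 0.000396 kg/m³.

0.000396 kg/m³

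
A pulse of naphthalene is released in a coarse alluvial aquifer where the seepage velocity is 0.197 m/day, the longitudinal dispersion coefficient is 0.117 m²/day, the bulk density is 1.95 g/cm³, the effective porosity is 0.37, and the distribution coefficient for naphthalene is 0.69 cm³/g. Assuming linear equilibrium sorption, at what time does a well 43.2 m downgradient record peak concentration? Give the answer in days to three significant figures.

Retardation factor R = 1 + ρ_b·K_d/n = 1 + 1.95 × 0.69/0.37 = 4.636.
Sorption retards both mechanisms: v_R = v/R = 0.04249 m/day, D_R = D/R = 0.02524 m²/day.
Peak time from v_R²t² + 2D_R t − x² = 0: t = (√(D_R² + v_R²x²) − D_R)/v_R².
√(D_R² + v_R²x²) = √(0.02524² + 0.04249² × 43.2²) = 1.836; v_R² = 0.001805.
t = (1.836 − 0.02524)/0.001805 = 1000 days.

1000 days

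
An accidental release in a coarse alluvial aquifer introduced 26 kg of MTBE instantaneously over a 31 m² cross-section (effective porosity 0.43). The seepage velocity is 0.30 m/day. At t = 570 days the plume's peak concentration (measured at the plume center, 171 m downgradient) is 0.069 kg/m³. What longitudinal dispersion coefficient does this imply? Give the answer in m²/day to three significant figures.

0.112 m²/day

At the plume center C_max = M/(n_e·A·√(4πDt)), so D = M²/(4πt·(n_e·A·C_max)²).
n_e·A·C_max = 0.43 × 31 × 0.069 = 0.9198 kg/m.
D = 26²/(4π × 570 × 0.9198²) = 0.112 m²/day.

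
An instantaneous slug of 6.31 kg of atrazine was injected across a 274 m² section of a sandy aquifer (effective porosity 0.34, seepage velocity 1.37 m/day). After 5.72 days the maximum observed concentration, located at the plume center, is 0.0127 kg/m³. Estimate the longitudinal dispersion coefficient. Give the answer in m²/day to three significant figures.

0.396 m²/day

At the plume center C_max = M/(n_e·A·√(4πDt)), so D = M²/(4πt·(n_e·A·C_max)²).
n_e·A·C_max = 0.34 × 274 × 0.0127 = 1.183 kg/m.
D = 6.31²/(4π × 5.72 × 1.183²) = 0.396 m²/day.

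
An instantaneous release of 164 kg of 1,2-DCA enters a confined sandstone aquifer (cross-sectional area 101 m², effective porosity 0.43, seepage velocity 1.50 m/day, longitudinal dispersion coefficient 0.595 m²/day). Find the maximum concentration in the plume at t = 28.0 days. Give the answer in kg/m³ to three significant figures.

0.261 kg/m³

The peak of an instantaneous 1D plume sits at x = vt; there the Gaussian factor is 1 and C_max = M/(n_e·A·√(4πDt)), where n_e·A is the pore area the mass is dissolved in.
√(4πDt) = √(4π × 0.595 × 28.0) = 14.47 m, so C_max = 164/(0.43 × 101 × 14.47) = 0.261 kg/m³.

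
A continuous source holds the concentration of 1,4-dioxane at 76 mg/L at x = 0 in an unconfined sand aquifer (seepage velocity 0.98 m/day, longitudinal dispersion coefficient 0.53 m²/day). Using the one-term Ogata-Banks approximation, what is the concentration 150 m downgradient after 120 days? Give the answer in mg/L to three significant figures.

For a continuous step input, C/C₀ ≈ ½·erfc((x−vt)/(2√(Dt))).
vt = 0.98 × 120 = 117.6 m and 2√(Dt) = 2√(0.53 × 120) = 15.95 m.
Argument (x−vt)/(2√(Dt)) = (150 − 117.6)/15.95 = 2.031; ½·erfc(2.031) = 0.002038.
C = 76 × 0.002038 = 0.155 mg/L.

0.155 mg/L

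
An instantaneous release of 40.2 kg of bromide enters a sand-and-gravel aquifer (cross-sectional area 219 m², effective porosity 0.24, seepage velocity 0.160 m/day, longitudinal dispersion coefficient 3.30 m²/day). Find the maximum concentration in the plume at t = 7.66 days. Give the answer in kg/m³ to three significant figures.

0.0429 kg/m³

The peak of an instantaneous 1D plume sits at x = vt; there the Gaussian factor is 1 and C_max = M/(n_e·A·√(4πDt)), where n_e·A is the pore area the mass is dissolved in.
√(4πDt) = √(4π × 3.30 × 7.66) = 17.82 m, so C_max = 40.2/(0.24 × 219 × 17.82) = 0.0429 kg/m³.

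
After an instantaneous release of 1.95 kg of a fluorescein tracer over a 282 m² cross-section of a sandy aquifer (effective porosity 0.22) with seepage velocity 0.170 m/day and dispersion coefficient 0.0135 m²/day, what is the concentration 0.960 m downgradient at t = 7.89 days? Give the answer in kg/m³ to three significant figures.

For an instantaneous plane source, C(x,t) = M/(n_e·A·√(4πDt)) · exp(−(x−vt)²/(4Dt)), with n_e·A the pore (flow) area.
Plume center vt = 0.170 × 7.89 = 1.3413 m, so the well at 0.960 m is 0.3813 m upgradient of the peak.
√(4πDt) = 1.157 m, giving peak height M/(n_e·A·√(4πDt)) = 1.95/(0.22 × 282 × 1.157) = 0.02717 kg/m³.
(x−vt)²/(4Dt) = (-0.3813)²/(4 × 0.0135 × 7.89) = 0.3412; exp(−0.3412) = 0.7109.
C = 0.02717 × 0.7109 = 0.0193 kg/m³.

0.0193 kg/m³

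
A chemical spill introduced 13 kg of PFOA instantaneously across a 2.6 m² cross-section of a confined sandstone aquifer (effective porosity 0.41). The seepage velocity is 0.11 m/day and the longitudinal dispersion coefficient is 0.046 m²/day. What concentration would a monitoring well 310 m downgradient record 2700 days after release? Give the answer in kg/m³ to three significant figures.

0.220 kg/m³

For an instantaneous plane source, C(x,t) = M/(n_e·A·√(4πDt)) · exp(−(x−vt)²/(4Dt)), with n_e·A the pore (flow) area.
Plume center vt = 0.11 × 2700 = 297 m, so the well at 310 m is 13 m downgradient of the peak.
√(4πDt) = 39.51 m, giving peak height M/(n_e·A·√(4πDt)) = 13/(0.41 × 2.6 × 39.51) = 0.3087 kg/m³.
(x−vt)²/(4Dt) = (13)²/(4 × 0.046 × 2700) = 0.3402; exp(−0.3402) = 0.7116.
C = 0.3087 × 0.7116 = 0.220 kg/m³.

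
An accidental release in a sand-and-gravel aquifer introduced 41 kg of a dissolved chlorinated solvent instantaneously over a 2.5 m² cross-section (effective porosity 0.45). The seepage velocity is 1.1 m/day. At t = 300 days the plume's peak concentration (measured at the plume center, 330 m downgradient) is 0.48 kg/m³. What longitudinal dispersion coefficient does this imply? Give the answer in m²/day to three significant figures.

1.53 m²/day

At the plume center C_max = M/(n_e·A·√(4πDt)), so D = M²/(4πt·(n_e·A·C_max)²).
n_e·A·C_max = 0.45 × 2.5 × 0.48 = 0.5400 kg/m.
D = 41²/(4π × 300 × 0.5400²) = 1.53 m²/day.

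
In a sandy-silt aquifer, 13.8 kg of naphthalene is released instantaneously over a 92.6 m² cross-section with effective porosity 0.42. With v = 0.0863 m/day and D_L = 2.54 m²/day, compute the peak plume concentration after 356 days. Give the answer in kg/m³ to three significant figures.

The peak of an instantaneous 1D plume sits at x = vt; there the Gaussian factor is 1 and C_max = M/(n_e·A·√(4πDt)), where n_e·A is the pore area the mass is dissolved in.
√(4πDt) = √(4π × 2.54 × 356) = 106.6 m, so C_max = 13.8/(0.42 × 92.6 × 106.6) = 0.00333 kg/m³.

0.00333 kg/m³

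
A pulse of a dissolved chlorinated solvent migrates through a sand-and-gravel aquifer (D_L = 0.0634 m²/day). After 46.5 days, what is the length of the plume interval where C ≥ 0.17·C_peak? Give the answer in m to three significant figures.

The plume is Gaussian with σ = √(2Dt) = √(2 × 0.0634 × 46.5) = 2.428 m.
C/C_peak = exp(−Δx²/(2σ²)) = 0.17 ⇒ Δx = σ·√(−2 ln 0.17) = 2.428 × 1.883 = 4.572 m.
Width = 2Δx = 9.14 m.

9.14 m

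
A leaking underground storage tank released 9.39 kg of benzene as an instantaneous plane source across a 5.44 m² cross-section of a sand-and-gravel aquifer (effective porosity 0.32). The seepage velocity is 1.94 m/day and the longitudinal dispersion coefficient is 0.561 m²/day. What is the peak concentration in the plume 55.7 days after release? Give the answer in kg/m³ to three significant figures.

The peak of an instantaneous 1D plume sits at x = vt; there the Gaussian factor is 1 and C_max = M/(n_e·A·√(4πDt)), where n_e·A is the pore area the mass is dissolved in.
√(4πDt) = √(4π × 0.561 × 55.7) = 19.82 m, so C_max = 9.39/(0.32 × 5.44 × 19.82) = 0.272 kg/m³.

0.272 kg/m³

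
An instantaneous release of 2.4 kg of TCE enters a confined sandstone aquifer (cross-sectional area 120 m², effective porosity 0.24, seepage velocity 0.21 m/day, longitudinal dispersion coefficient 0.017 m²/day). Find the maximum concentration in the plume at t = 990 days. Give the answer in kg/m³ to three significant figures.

The peak of an instantaneous 1D plume sits at x = vt; there the Gaussian factor is 1 and C_max = M/(n_e·A·√(4πDt)), where n_e·A is the pore area the mass is dissolved in.
√(4πDt) = √(4π × 0.017 × 990) = 14.54 m, so C_max = 2.4/(0.24 × 120 × 14.54) = 0.00573 kg/m³.

0.00573 kg/m³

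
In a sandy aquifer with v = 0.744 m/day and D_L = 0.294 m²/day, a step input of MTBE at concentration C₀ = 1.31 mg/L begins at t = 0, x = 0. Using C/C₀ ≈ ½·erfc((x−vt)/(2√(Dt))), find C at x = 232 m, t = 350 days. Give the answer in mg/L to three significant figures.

For a continuous step input, C/C₀ ≈ ½·erfc((x−vt)/(2√(Dt))).
vt = 0.744 × 350 = 260.4 m and 2√(Dt) = 2√(0.294 × 350) = 20.29 m.
Argument (x−vt)/(2√(Dt)) = (232 − 260.4)/20.29 = -1.400; ½·erfc(-1.400) = 0.9761.
C = 1.31 × 0.9761 = 1.28 mg/L.

1.28 mg/L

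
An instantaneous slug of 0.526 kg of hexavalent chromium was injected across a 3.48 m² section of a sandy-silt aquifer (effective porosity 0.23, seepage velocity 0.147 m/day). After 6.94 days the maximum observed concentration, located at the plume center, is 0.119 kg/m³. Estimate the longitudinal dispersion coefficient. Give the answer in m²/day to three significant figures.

0.350 m²/day

At the plume center C_max = M/(n_e·A·√(4πDt)), so D = M²/(4πt·(n_e·A·C_max)²).
n_e·A·C_max = 0.23 × 3.48 × 0.119 = 0.09525 kg/m.
D = 0.526²/(4π × 6.94 × 0.09525²) = 0.350 m²/day.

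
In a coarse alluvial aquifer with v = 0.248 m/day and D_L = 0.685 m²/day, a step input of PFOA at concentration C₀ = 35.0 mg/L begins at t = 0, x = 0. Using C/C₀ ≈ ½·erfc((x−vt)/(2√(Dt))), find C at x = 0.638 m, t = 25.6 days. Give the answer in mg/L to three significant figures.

29.1 mg/L

For a continuous step input, C/C₀ ≈ ½·erfc((x−vt)/(2√(Dt))).
vt = 0.248 × 25.6 = 6.3488 m and 2√(Dt) = 2√(0.685 × 25.6) = 8.375 m.
Argument (x−vt)/(2√(Dt)) = (0.638 − 6.3488)/8.375 = -0.6819; ½·erfc(-0.6819) = 0.8326.
C = 35.0 × 0.8326 = 29.1 mg/L.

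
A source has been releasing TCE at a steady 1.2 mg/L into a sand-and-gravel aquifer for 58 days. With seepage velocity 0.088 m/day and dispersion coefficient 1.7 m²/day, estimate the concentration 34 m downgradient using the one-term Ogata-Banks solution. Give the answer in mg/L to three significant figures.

For a continuous step input, C/C₀ ≈ ½·erfc((x−vt)/(2√(Dt))).
vt = 0.088 × 58 = 5.104 m and 2√(Dt) = 2√(1.7 × 58) = 19.86 m.
Argument (x−vt)/(2√(Dt)) = (34 − 5.104)/19.86 = 1.455; ½·erfc(1.455) = 0.01981.
C = 1.2 × 0.01981 = 0.0238 mg/L.

0.0238 mg/L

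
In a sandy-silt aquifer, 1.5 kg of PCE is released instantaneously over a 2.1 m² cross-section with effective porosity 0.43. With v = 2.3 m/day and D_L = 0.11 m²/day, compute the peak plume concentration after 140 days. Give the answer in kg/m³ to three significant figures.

The peak of an instantaneous 1D plume sits at x = vt; there the Gaussian factor is 1 and C_max = M/(n_e·A·√(4πDt)), where n_e·A is the pore area the mass is dissolved in.
√(4πDt) = √(4π × 0.11 × 140) = 13.91 m, so C_max = 1.5/(0.43 × 2.1 × 13.91) = 0.119 kg/m³.

0.119 kg/m³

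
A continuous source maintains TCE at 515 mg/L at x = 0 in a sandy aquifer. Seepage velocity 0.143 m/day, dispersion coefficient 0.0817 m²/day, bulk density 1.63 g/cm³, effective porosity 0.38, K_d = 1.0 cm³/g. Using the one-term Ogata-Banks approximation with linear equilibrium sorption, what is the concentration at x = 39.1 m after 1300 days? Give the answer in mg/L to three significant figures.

Retardation factor R = 1 + ρ_b·K_d/n = 1 + 1.63 × 1.0/0.38 = 5.289.
Sorption retards both mechanisms: v_R = v/R = 0.02704 m/day, D_R = D/R = 0.01545 m²/day.
v_R·t = 0.02704 × 1300 = 35.152 m; 2√(D_R t) = 8.963 m; argument = (39.1 − 35.152)/8.963 = 0.4405.
C = C₀ × ½·erfc(0.4405) = 515 × 0.2667 = 137 mg/L.

137 mg/L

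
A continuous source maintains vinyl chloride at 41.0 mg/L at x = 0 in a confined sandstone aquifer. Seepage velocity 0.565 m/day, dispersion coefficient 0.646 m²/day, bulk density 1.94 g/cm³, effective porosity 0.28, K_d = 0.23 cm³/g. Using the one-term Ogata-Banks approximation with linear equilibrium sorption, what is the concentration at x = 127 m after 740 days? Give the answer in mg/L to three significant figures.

39.5 mg/L

Retardation factor R = 1 + ρ_b·K_d/n = 1 + 1.94 × 0.23/0.28 = 2.594.
Sorption retards both mechanisms: v_R = v/R = 0.2178 m/day, D_R = D/R = 0.2490 m²/day.
v_R·t = 0.2178 × 740 = 161.172 m; 2√(D_R t) = 27.15 m; argument = (127 − 161.172)/27.15 = -1.259.
C = C₀ × ½·erfc(-1.259) = 41.0 × 0.9625 = 39.5 mg/L.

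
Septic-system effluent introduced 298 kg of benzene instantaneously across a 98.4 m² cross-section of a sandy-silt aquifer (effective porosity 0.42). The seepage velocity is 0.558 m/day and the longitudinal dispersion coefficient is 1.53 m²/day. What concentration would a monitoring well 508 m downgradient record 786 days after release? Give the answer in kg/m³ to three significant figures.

0.0215 kg/m³

For an instantaneous plane source, C(x,t) = M/(n_e·A·√(4πDt)) · exp(−(x−vt)²/(4Dt)), with n_e·A the pore (flow) area.
Plume center vt = 0.558 × 786 = 438.588 m, so the well at 508 m is 69.412 m downgradient of the peak.
√(4πDt) = 122.9 m, giving peak height M/(n_e·A·√(4πDt)) = 298/(0.42 × 98.4 × 122.9) = 0.05867 kg/m³.
(x−vt)²/(4Dt) = (69.412)²/(4 × 1.53 × 786) = 1.002; exp(−1.002) = 0.3671.
C = 0.05867 × 0.3671 = 0.0215 kg/m³.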